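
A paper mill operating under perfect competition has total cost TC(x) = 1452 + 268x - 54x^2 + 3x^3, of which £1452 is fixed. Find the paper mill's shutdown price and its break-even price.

AVC = 268 - 54x + 3x^2; minimized at x = 9, giving min AVC = £25. That is the shutdown price.
ATC = 1452/x + 268 - 54x + 3x^2. Setting dATC/dx = −1452/x^2 − 54 + 6x = 0 gives x = 11 (since 6·11^3 − 54·11^2 = 1452).
min ATC = 1452/11 + 268 − 54·11 + 3·11^2 = £169. That is the break-even price.
Between these two prices the firm operates at a loss; above £169 it earns a profit.

Shutdown price = £25; break-even price = £169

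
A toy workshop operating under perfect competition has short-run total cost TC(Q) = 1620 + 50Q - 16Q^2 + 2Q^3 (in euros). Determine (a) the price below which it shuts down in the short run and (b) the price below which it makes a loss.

AVC = 50 - 16Q + 2Q^2; minimized at Q = 4, giving min AVC = €18. That is the shutdown price.
ATC = 1620/Q + 50 - 16Q + 2Q^2. Setting dATC/dQ = −1620/Q^2 − 16 + 4Q = 0 gives Q = 9 (since 4·9^3 − 16·9^2 = 1620).
min ATC = 1620/9 + 50 − 16·9 + 2·9^2 = €248. That is the break-even price.
Between these two prices the firm operates at a loss; above €248 it earns a profit.

Shutdown price = €18; break-even price = €248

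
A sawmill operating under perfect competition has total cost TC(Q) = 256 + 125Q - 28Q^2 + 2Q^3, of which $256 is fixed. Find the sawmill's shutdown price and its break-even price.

Shutdown price = $27; break-even price = $61

Shutdown price = min AVC. AVC = 125 - 28Q + 2Q^2, with vertex at Q = 7 and minimum $27.
ATC = 256/Q + 125 - 28Q + 2Q^2. Setting dATC/dQ = −256/Q^2 − 28 + 4Q = 0 gives Q = 8 (since 4·8^3 − 28·8^2 = 256).
min ATC = 256/8 + 125 − 28·8 + 2·8^2 = $61. That is the break-even price.
Between these two prices the firm operates at a loss; above $61 it earns a profit.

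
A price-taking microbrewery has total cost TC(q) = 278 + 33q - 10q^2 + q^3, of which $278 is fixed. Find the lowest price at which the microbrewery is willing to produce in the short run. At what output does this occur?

The firm shuts down when price falls below the minimum of average variable cost. AVC = VC/q = 33 - 10q + q^2.
dAVC/dq = -10 + 2q = 0 gives q = 5. min AVC = 33 - 10·5 + 5^2 = 8.
The firm shuts down for any P below $8.

$8 per unit, at q = 5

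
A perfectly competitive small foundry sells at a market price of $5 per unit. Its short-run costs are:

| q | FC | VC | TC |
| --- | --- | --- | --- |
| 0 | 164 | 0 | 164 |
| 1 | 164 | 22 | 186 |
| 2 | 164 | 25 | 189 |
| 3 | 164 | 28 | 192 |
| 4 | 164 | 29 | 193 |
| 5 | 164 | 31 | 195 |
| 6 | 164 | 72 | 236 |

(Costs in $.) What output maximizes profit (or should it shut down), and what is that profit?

q = 0 (shut down); profit = -$164

Compute π = P·q − TC at each output: q=0: -164; q=1: -181; q=2: -179; q=3: -177; q=4: -173; q=5: -170; q=6: -206.
Profit is highest at q = 0. Equivalently, the lowest AVC in the table is 31/5 ≈ $6.20 at q = 5, and P = $5 falls below it — price never covers variable cost, so the firm shuts down and loses only its fixed cost.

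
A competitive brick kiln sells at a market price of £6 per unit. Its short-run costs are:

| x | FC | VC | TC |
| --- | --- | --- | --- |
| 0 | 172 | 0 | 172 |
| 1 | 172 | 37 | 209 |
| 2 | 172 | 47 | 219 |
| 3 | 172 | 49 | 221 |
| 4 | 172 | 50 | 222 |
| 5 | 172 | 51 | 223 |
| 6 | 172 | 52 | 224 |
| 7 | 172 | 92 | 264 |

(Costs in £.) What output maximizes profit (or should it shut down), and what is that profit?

x = 0 (shut down); profit = -£172

Compute π = P·x − TC at each output: x=0: -172; x=1: -203; x=2: -207; x=3: -203; x=4: -198; x=5: -193; x=6: -188; x=7: -222.
Profit is highest at x = 0. Equivalently, the lowest AVC in the table is 52/6 ≈ £8.67 at x = 6, and P = £6 falls below it — price never covers variable cost, so the firm shuts down and loses only its fixed cost.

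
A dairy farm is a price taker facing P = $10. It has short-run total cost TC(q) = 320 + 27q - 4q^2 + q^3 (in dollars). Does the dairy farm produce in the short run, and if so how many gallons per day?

Shut down

Variable cost is VC = 27q - 4q^2 + q^3, so AVC = VC/q = 27 - 4q + q^2 and MC = dTC/dq = 27 - 8q + 3q^2.
AVC hits its minimum where MC = AVC, at q = 2, giving min AVC = 27 - 4·2 + 2^2 = $23.
With P < min AVC ($10 < $23), every unit sold adds to the loss.
The firm minimizes its loss by shutting down and losing only its fixed cost of $320.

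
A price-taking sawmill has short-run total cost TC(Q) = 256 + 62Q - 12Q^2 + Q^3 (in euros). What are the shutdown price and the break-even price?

Shutdown price = min AVC. AVC = 62 - 12Q + Q^2, with vertex at Q = 6 and minimum €26.
ATC = 256/Q + 62 - 12Q + Q^2. Setting dATC/dQ = −256/Q^2 − 12 + 2Q = 0 gives Q = 8 (since 2·8^3 − 12·8^2 = 256).
min ATC = 256/8 + 62 − 12·8 + 8^2 = €62. That is the break-even price.
Between these two prices the firm operates at a loss; above €62 it earns a profit.

Shutdown price = €26; break-even price = €62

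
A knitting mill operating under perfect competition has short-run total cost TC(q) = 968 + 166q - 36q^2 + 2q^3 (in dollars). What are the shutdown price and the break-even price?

Shutdown price = $4; break-even price = $100

Shutdown price = min AVC. AVC = 166 - 36q + 2q^2, with vertex at q = 9 and minimum $4.
ATC = 968/q + 166 - 36q + 2q^2. Setting dATC/dq = −968/q^2 − 36 + 4q = 0 gives q = 11 (since 4·11^3 − 36·11^2 = 968).
min ATC = 968/11 + 166 − 36·11 + 2·11^2 = $100. That is the break-even price.
Between these two prices the firm operates at a loss; above $100 it earns a profit.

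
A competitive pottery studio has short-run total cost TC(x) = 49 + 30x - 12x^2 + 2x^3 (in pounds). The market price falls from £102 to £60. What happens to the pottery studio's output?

Output falls from 6 to 5

MC = 30 - 24x + 6x^2; the shutdown threshold is min AVC = £12 (at x = 3).
With P = £102 above the shutdown price, P = MC gives x = 6.
At P = £60 ≥ min AVC, set P = MC: x = 5. The firm stays open but cuts output.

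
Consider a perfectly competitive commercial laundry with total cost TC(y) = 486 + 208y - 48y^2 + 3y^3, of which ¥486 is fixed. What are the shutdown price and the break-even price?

Shutdown price = ¥16; break-even price = ¥73

Shutdown price = min AVC. AVC = 208 - 48y + 3y^2, with vertex at y = 8 and minimum ¥16.
ATC = 486/y + 208 - 48y + 3y^2. Setting dATC/dy = −486/y^2 − 48 + 6y = 0 gives y = 9 (since 6·9^3 − 48·9^2 = 486).
min ATC = 486/9 + 208 − 48·9 + 3·9^2 = ¥73. That is the break-even price.
For ¥16 ≤ P < ¥73 the firm produces at a loss; below ¥16 it shuts down.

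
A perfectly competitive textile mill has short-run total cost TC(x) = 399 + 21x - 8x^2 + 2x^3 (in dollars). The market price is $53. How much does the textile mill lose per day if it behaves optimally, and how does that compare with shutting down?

Profit = -$271 at x = 4

AVC = 21 - 8x + 2x^2; min AVC = $13 at x = 2. Since P = $53 ≥ min AVC, the firm produces.
With MC = 21 - 16x + 6x^2, P = MC on the upward-sloping part at x* = 4.
TR = 53·4 = 212. TC = 399 + 84 = 483. Profit = 212 − 483 = -$271.
By producing, the firm covers all variable cost plus $128 of fixed cost; shutting down would lose the full $399.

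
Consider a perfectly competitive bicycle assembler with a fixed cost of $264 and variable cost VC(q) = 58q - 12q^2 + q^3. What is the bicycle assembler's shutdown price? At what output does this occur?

$22 per unit, at q = 6

The shutdown price is the minimum of AVC. VC = 58q - 12q^2 + q^3, so AVC = 58 - 12q + q^2.
dAVC/dq = -12 + 2q = 0 gives q = 6. min AVC = 58 - 12·6 + 6^2 = 22.
For P < $22 the firm produces nothing.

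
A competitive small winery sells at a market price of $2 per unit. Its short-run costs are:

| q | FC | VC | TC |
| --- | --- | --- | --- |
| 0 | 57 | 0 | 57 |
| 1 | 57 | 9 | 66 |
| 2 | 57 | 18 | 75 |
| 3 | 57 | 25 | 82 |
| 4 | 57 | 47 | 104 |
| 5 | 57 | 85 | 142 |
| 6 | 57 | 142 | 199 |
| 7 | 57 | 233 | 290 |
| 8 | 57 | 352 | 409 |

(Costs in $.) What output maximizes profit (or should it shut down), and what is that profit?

Profit at each row (π = 2q − TC): q=0: -57; q=1: -64; q=2: -71; q=3: -76; q=4: -96; q=5: -132; q=6: -187; q=7: -276; q=8: -393.
Profit is highest at q = 0. Equivalently, the lowest AVC in the table is 25/3 ≈ $8.33 at q = 3, and P = $2 falls below it — price never covers variable cost, so the firm shuts down and loses only its fixed cost.

q = 0 (shut down); profit = -$57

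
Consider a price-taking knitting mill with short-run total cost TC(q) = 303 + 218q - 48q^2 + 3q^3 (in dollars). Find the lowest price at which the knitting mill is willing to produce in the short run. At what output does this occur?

Short-run supply begins at min AVC. From VC = 218q - 48q^2 + 3q^3, AVC = 218 - 48q + 3q^2.
At the minimum of AVC, MC = AVC. MC = 218 - 96q + 9q^2; setting MC = AVC gives 6q^2 - 48q = 0, so q = 8. min AVC = 26.
The firm shuts down for any P below $26.

$26 per unit, at q = 8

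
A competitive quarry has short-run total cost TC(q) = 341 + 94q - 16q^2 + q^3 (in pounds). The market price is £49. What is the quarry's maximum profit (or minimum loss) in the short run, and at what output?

AVC = 94 - 16q + q^2 has its minimum £30 at q = 8; price £49 clears that bar, so the firm operates.
With MC = 94 - 32q + 3q^2, P = MC on the upward-sloping part at q* = 9.
TR = 49·9 = 441. TC = 341 + 279 = 620. Profit = 441 − 620 = -£179.
By producing, the firm covers all variable cost plus £162 of fixed cost; shutting down would lose the full £341.

Profit = -£179 at q = 9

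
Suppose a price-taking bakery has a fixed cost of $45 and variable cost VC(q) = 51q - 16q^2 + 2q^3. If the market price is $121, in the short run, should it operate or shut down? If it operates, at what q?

Strip out fixed cost: VC = 51q - 16q^2 + 2q^3. Then AVC = 51 - 16q + 2q^2 and MC = 51 - 32q + 6q^2.
The AVC parabola has its vertex at q = 16/4 = 4, where AVC = 51 - 16·4 + 2·4^2 = $19.
Because $121 ≥ $19, revenue can cover variable cost; the firm operates.
P = MC gives -70 - 32q + 6q^2 = 0, with roots -5/3 and 7. Take the larger (rising MC): q* = 7.
Check: AVC at q = 7 is $37 ≤ P, so revenue covers variable cost.
Profit = P·q − TC = 121·7 − 304 = $543.

Produce at q = 7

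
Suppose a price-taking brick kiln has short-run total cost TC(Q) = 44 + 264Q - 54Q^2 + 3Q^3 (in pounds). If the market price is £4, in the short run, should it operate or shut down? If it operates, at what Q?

Shut down

Strip out fixed cost: VC = 264Q - 54Q^2 + 3Q^3. Then AVC = 264 - 54Q + 3Q^2 and MC = 264 - 108Q + 9Q^2.
The AVC parabola has its vertex at Q = 54/6 = 9, where AVC = 264 - 54·9 + 3·9^2 = £21.
With P < min AVC (£4 < £21), every unit sold adds to the loss.
Shutting down limits the loss to fixed cost, £44.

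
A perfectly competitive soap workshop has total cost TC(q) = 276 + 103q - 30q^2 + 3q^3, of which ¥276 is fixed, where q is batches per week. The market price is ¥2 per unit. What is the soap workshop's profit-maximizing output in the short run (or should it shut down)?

Shut down

From TC, MC = TC'(q) = 103 - 60q + 9q^2 and AVC = VC/q = 103 - 30q + 3q^2.
AVC is minimized where dAVC/dq = -30 + 6q = 0, at q = 5; min AVC = 103 - 30·5 + 3·5^2 = ¥28.
P = ¥2 lies below min AVC = ¥28; no output level covers variable cost.
Best response: produce nothing and absorb the ¥276 fixed cost.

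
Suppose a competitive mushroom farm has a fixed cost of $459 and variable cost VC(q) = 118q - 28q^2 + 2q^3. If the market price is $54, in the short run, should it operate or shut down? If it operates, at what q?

Produce at q = 8

From TC, MC = TC'(q) = 118 - 56q + 6q^2 and AVC = VC/q = 118 - 28q + 2q^2.
AVC is minimized where dAVC/dq = -28 + 4q = 0, at q = 7; min AVC = 118 - 28·7 + 2·7^2 = $20.
Because $54 ≥ $20, revenue can cover variable cost; the firm operates.
P = MC gives 64 - 56q + 6q^2 = 0, with roots 4/3 and 8. Take the larger (rising MC): q* = 8.
Check: AVC at q = 8 is $22 ≤ P, so revenue covers variable cost.
Profit = P·q − TC = 54·8 − 635 = -$203, a loss, but smaller than the $459 fixed cost the firm would lose by shutting down.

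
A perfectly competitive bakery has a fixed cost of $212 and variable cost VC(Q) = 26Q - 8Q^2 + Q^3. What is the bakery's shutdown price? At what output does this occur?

$10 per unit, at Q = 4

The shutdown price is the minimum of AVC. VC = 26Q - 8Q^2 + Q^3, so AVC = 26 - 8Q + Q^2.
dAVC/dQ = -8 + 2Q = 0 gives Q = 4. min AVC = 26 - 8·4 + 4^2 = 10.
For P < $10 the firm produces nothing.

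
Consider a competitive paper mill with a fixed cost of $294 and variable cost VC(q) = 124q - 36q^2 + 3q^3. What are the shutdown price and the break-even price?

AVC = 124 - 36q + 3q^2; minimized at q = 6, giving min AVC = $16. That is the shutdown price.
ATC = 294/q + 124 - 36q + 3q^2. Setting dATC/dq = −294/q^2 − 36 + 6q = 0 gives q = 7 (since 6·7^3 − 36·7^2 = 294).
min ATC = 294/7 + 124 − 36·7 + 3·7^2 = $61. That is the break-even price.
For $16 ≤ P < $61 the firm produces at a loss; below $16 it shuts down.

Shutdown price = $16; break-even price = $61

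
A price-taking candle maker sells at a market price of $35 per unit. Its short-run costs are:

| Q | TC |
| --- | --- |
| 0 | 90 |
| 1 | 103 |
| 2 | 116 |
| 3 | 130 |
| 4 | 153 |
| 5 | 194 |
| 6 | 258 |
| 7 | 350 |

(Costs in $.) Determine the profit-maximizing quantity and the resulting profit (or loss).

Q = 4; profit = -$13

Tabulate TR − TC: Q=0: -90; Q=1: -68; Q=2: -46; Q=3: -25; Q=4: -13; Q=5: -19; Q=6: -48; Q=7: -105.
Profit is maximized at Q = 4. AVC there is 63/4 = $15.75 ≤ P, so producing beats shutting down (which would give -$90).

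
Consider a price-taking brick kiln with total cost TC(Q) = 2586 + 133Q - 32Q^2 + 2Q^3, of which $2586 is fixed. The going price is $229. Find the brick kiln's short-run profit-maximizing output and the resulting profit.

AVC = 133 - 32Q + 2Q^2; min AVC = $5 at Q = 8. Since P = $229 ≥ min AVC, the firm produces.
MC = 133 - 64Q + 6Q^2. Setting P = MC and taking the root on the rising branch gives Q* = 12.
TR = 229·12 = 2748. TC = 2586 + 444 = 3030. Profit = 2748 − 3030 = -$282.
Shutting down would mean losing the fixed cost of $2586, so operating at a loss of $282 is better by $2304.

Profit = -$282 at Q = 12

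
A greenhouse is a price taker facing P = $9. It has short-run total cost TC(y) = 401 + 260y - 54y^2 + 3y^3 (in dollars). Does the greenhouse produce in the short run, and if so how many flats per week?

Shut down

From TC, MC = TC'(y) = 260 - 108y + 9y^2 and AVC = VC/y = 260 - 54y + 3y^2.
AVC is minimized where dAVC/dy = -54 + 6y = 0, at y = 9; min AVC = 260 - 54·9 + 3·9^2 = $17.
P = $9 lies below min AVC = $17; no output level covers variable cost.
Shutting down limits the loss to fixed cost, $401.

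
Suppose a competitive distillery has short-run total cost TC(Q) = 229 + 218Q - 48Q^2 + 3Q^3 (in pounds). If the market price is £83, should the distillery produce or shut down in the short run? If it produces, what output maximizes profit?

Variable cost is VC = 218Q - 48Q^2 + 3Q^3, so AVC = VC/Q = 218 - 48Q + 3Q^2 and MC = dTC/dQ = 218 - 96Q + 9Q^2.
The AVC parabola has its vertex at Q = 48/6 = 8, where AVC = 218 - 48·8 + 3·8^2 = £26.
Since P = £83 ≥ min AVC = £26, price covers variable cost and the firm should produce.
P = MC gives 135 - 96Q + 9Q^2 = 0, with roots 5/3 and 9. Take the larger (rising MC): Q* = 9.
Check: AVC at Q = 9 is £29 ≤ P, so revenue covers variable cost.
Profit = P·Q − TC = 83·9 − 490 = £257.

Produce at Q = 9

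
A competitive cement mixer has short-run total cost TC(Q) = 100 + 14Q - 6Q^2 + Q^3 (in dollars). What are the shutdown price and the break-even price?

Shutdown price = min AVC. AVC = 14 - 6Q + Q^2, with vertex at Q = 3 and minimum $5.
ATC = 100/Q + 14 - 6Q + Q^2. Setting dATC/dQ = −100/Q^2 − 6 + 2Q = 0 gives Q = 5 (since 2·5^3 − 6·5^2 = 100).
min ATC = 100/5 + 14 − 6·5 + 5^2 = $29. That is the break-even price.
Between these two prices the firm operates at a loss; above $29 it earns a profit.

Shutdown price = $5; break-even price = $29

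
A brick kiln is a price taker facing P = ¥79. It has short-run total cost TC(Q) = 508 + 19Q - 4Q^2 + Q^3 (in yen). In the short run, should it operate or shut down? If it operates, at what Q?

Produce at Q = 6

Strip out fixed cost: VC = 19Q - 4Q^2 + Q^3. Then AVC = 19 - 4Q + Q^2 and MC = 19 - 8Q + 3Q^2.
AVC hits its minimum where MC = AVC, at Q = 2, giving min AVC = 19 - 4·2 + 2^2 = ¥15.
Since P = ¥79 ≥ min AVC = ¥15, price covers variable cost and the firm should produce.
Set P = MC: 79 = 19 - 8Q + 3Q^2 → -60 - 8Q + 3Q^2 = 0. The roots are Q = -10/3 and Q = 6; the profit-maximizing output is on the rising part of MC, so Q* = 6.
Check: AVC at Q = 6 is ¥31 ≤ P, so revenue covers variable cost.
Profit = P·Q − TC = 79·6 − 694 = -¥220, a loss, but smaller than the ¥508 fixed cost the firm would lose by shutting down.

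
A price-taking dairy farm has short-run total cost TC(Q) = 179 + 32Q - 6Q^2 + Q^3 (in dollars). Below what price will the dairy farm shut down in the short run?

$23 per unit

Short-run supply begins at min AVC. From VC = 32Q - 6Q^2 + Q^3, AVC = 32 - 6Q + Q^2.
dAVC/dQ = -6 + 2Q = 0 gives Q = 3. min AVC = 32 - 6·3 + 3^2 = 23.
For P < $23 the firm produces nothing.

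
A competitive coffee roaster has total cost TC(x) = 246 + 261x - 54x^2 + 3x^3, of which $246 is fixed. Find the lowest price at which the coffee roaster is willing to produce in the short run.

$18 per unit

Short-run supply begins at min AVC. From VC = 261x - 54x^2 + 3x^3, AVC = 261 - 54x + 3x^2.
At the minimum of AVC, MC = AVC. MC = 261 - 108x + 9x^2; setting MC = AVC gives 6x^2 - 54x = 0, so x = 9. min AVC = 18.
So the shutdown price is $18.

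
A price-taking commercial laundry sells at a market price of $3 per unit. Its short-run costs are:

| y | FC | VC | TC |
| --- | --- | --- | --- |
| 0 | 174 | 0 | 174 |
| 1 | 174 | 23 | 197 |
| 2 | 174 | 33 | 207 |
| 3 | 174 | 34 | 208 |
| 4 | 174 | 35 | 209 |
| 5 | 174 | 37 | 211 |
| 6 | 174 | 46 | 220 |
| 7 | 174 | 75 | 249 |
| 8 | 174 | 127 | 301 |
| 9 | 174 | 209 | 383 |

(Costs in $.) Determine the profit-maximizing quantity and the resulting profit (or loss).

y = 0 (shut down); profit = -$174

Compute π = P·y − TC at each output: y=0: -174; y=1: -194; y=2: -201; y=3: -199; y=4: -197; y=5: -196; y=6: -202; y=7: -228; y=8: -277; y=9: -356.
Profit is highest at y = 0. Equivalently, the lowest AVC in the table is 37/5 ≈ $7.40 at y = 5, and P = $3 falls below it — price never covers variable cost, so the firm shuts down and loses only its fixed cost.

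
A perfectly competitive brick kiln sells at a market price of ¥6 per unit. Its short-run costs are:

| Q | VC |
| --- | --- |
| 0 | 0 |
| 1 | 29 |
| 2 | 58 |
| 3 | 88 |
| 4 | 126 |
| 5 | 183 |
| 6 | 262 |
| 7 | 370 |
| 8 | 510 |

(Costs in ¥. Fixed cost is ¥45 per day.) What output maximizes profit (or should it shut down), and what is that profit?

Compute π = P·Q − TC at each output: Q=0: -45; Q=1: -68; Q=2: -91; Q=3: -115; Q=4: -147; Q=5: -198; Q=6: -271; Q=7: -373; Q=8: -507.
Profit is highest at Q = 0. Equivalently, the lowest AVC in the table is 29/1 ≈ ¥29 at Q = 1, and P = ¥6 falls below it — price never covers variable cost, so the firm shuts down and loses only its fixed cost.

Q = 0 (shut down); profit = -¥45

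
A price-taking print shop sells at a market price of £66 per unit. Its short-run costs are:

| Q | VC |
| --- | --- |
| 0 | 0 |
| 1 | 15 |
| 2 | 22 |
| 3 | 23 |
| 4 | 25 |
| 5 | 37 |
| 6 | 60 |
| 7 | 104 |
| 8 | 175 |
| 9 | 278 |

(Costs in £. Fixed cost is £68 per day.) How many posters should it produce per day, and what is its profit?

Q = 7; profit = £290

Compute π = P·Q − TC at each output: Q=0: -68; Q=1: -17; Q=2: 42; Q=3: 107; Q=4: 171; Q=5: 225; Q=6: 268; Q=7: 290; Q=8: 285; Q=9: 248.
Profit is maximized at Q = 7. AVC there is 104/7 = £14.86 ≤ P, so producing beats shutting down (which would give -£68).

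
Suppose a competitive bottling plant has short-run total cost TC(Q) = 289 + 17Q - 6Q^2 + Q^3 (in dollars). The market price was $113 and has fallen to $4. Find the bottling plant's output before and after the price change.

AVC = 17 - 6Q + Q^2, minimized at Q = 3 where min AVC = $8. MC = 17 - 12Q + 3Q^2.
With P = $113 above the shutdown price, P = MC gives Q = 8.
At P = $4 < min AVC = $8, price no longer covers variable cost at any output, so the firm shuts down: Q = 0.

Output falls from 8 to 0 (the firm shuts down)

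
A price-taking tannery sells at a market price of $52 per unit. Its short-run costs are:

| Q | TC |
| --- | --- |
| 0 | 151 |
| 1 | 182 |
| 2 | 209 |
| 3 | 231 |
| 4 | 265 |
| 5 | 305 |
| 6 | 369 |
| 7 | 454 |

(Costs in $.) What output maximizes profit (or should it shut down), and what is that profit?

Q = 5; profit = -$45

Profit at each row (π = 52Q − TC): Q=0: -151; Q=1: -130; Q=2: -105; Q=3: -75; Q=4: -57; Q=5: -45; Q=6: -57; Q=7: -90.
Profit is maximized at Q = 5. AVC there is 154/5 = $30.80 ≤ P, so producing beats shutting down (which would give -$151).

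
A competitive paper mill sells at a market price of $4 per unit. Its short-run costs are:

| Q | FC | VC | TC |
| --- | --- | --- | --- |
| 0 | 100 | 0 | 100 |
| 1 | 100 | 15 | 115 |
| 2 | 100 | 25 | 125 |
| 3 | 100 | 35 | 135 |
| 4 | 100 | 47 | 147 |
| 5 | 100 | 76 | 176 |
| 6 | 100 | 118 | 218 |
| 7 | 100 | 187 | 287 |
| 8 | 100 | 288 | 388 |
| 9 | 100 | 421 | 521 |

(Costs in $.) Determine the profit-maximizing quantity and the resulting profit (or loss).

Q = 0 (shut down); profit = -$100

Compute π = P·Q − TC at each output: Q=0: -100; Q=1: -111; Q=2: -117; Q=3: -123; Q=4: -131; Q=5: -156; Q=6: -194; Q=7: -259; Q=8: -356; Q=9: -485.
Profit is highest at Q = 0. Equivalently, the lowest AVC in the table is 35/3 ≈ $11.67 at Q = 3, and P = $4 falls below it — price never covers variable cost, so the firm shuts down and loses only its fixed cost.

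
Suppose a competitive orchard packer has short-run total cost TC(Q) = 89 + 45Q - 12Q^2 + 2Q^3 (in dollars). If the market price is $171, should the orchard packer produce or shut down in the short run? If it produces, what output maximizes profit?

Variable cost is VC = 45Q - 12Q^2 + 2Q^3, so AVC = VC/Q = 45 - 12Q + 2Q^2 and MC = dTC/dQ = 45 - 24Q + 6Q^2.
AVC is minimized where dAVC/dQ = -12 + 4Q = 0, at Q = 3; min AVC = 45 - 12·3 + 2·3^2 = $27.
Since P = $171 ≥ min AVC = $27, price covers variable cost and the firm should produce.
Set P = MC: 171 = 45 - 24Q + 6Q^2 → -126 - 24Q + 6Q^2 = 0. The roots are Q = -3 and Q = 7; the profit-maximizing output is on the rising part of MC, so Q* = 7.
Check: AVC at Q = 7 is $59 ≤ P, so revenue covers variable cost.
Profit = P·Q − TC = 171·7 − 502 = $695.

Produce at Q = 7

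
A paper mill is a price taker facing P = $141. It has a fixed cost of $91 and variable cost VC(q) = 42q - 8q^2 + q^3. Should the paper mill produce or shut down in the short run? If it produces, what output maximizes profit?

From TC, MC = TC'(q) = 42 - 16q + 3q^2 and AVC = VC/q = 42 - 8q + q^2.
The AVC parabola has its vertex at q = 8/2 = 4, where AVC = 42 - 8·4 + 4^2 = $26.
P = $141 exceeds min AVC = $26, so the firm stays open.
P = MC gives -99 - 16q + 3q^2 = 0, with roots -11/3 and 9. Take the larger (rising MC): q* = 9.
Check: AVC at q = 9 is $51 ≤ P, so revenue covers variable cost.
Profit = P·q − TC = 141·9 − 550 = $719.

Produce at q = 9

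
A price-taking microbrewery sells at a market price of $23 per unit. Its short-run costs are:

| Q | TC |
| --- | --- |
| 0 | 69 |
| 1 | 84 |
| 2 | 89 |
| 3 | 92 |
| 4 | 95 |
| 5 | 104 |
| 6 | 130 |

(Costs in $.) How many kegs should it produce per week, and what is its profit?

Compute π = P·Q − TC at each output: Q=0: -69; Q=1: -61; Q=2: -43; Q=3: -23; Q=4: -3; Q=5: 11; Q=6: 8.
Profit is maximized at Q = 5. AVC there is 35/5 = $7 ≤ P, so producing beats shutting down (which would give -$69).

Q = 5; profit = $11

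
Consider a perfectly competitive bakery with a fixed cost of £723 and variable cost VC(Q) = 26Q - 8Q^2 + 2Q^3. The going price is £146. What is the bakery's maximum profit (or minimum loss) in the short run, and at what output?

AVC = 26 - 8Q + 2Q^2; min AVC = £18 at Q = 2. Since P = £146 ≥ min AVC, the firm produces.
MC = 26 - 16Q + 6Q^2. Setting P = MC and taking the root on the rising branch gives Q* = 6.
TR = 146·6 = 876. TC = 723 + 300 = 1023. Profit = 876 − 1023 = -£147.
That loss of £147 beats the £723 the firm would lose by shutting down; producing recovers £576 of fixed cost.

Profit = -£147 at Q = 6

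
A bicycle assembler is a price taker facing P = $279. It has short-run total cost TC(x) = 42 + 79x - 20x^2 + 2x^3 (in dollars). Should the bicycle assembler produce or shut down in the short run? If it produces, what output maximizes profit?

Produce at x = 10

Strip out fixed cost: VC = 79x - 20x^2 + 2x^3. Then AVC = 79 - 20x + 2x^2 and MC = 79 - 40x + 6x^2.
AVC is minimized where dAVC/dx = -20 + 4x = 0, at x = 5; min AVC = 79 - 20·5 + 2·5^2 = $29.
Because $279 ≥ $29, revenue can cover variable cost; the firm operates.
Set P = MC: 279 = 79 - 40x + 6x^2 → -200 - 40x + 6x^2 = 0. The roots are x = -10/3 and x = 10; the profit-maximizing output is on the rising part of MC, so x* = 10.
Check: AVC at x = 10 is $79 ≤ P, so revenue covers variable cost.
Profit = P·x − TC = 279·10 − 832 = $1958.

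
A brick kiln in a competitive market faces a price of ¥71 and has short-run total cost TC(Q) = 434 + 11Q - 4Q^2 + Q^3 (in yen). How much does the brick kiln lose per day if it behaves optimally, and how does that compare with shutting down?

Profit = -¥146 at Q = 6

AVC = 11 - 4Q + Q^2; min AVC = ¥7 at Q = 2. Since P = ¥71 ≥ min AVC, the firm produces.
With MC = 11 - 8Q + 3Q^2, P = MC on the upward-sloping part at Q* = 6.
TR = 71·6 = 426. TC = 434 + 138 = 572. Profit = 426 − 572 = -¥146.
By producing, the firm covers all variable cost plus ¥288 of fixed cost; shutting down would lose the full ¥434.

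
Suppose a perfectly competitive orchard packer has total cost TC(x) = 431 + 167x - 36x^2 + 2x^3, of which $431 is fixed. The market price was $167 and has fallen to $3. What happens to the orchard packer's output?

Output falls from 12 to 0 (the firm shuts down)

AVC = 167 - 36x + 2x^2, minimized at x = 9 where min AVC = $5. MC = 167 - 72x + 6x^2.
At P = $167 ≥ min AVC, set P = MC on the rising branch: x = 12.
At P = $3 < min AVC = $5, price no longer covers variable cost at any output, so the firm shuts down: x = 0.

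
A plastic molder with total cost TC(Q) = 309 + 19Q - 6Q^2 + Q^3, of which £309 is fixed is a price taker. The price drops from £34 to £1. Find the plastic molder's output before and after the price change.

Output falls from 5 to 0 (the firm shuts down)

MC = 19 - 12Q + 3Q^2; the shutdown threshold is min AVC = £10 (at Q = 3).
At P = £34 ≥ min AVC, set P = MC on the rising branch: Q = 5.
At P = £1 < min AVC = £10, price no longer covers variable cost at any output, so the firm shuts down: Q = 0.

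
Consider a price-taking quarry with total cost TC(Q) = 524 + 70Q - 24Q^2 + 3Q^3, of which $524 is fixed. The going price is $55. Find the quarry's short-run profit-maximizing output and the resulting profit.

Profit = -$374 at Q = 5

AVC = 70 - 24Q + 3Q^2; min AVC = $22 at Q = 4. Since P = $55 ≥ min AVC, the firm produces.
With MC = 70 - 48Q + 9Q^2, P = MC on the upward-sloping part at Q* = 5.
TR = 55·5 = 275. TC = 524 + 125 = 649. Profit = 275 − 649 = -$374.
That loss of $374 beats the $524 the firm would lose by shutting down; producing recovers $150 of fixed cost.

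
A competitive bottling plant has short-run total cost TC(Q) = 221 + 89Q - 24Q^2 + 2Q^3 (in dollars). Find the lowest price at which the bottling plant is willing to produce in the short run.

$17 per unit

Short-run supply begins at min AVC. From VC = 89Q - 24Q^2 + 2Q^3, AVC = 89 - 24Q + 2Q^2.
At the minimum of AVC, MC = AVC. MC = 89 - 48Q + 6Q^2; setting MC = AVC gives 4Q^2 - 24Q = 0, so Q = 6. min AVC = 17.
The firm shuts down for any P below $17.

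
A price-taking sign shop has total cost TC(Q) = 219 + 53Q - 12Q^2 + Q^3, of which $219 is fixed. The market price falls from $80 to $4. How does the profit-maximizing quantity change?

MC = 53 - 24Q + 3Q^2; the shutdown threshold is min AVC = $17 (at Q = 6).
With P = $80 above the shutdown price, P = MC gives Q = 9.
At P = $4 < min AVC = $17, price no longer covers variable cost at any output, so the firm shuts down: Q = 0.

Output falls from 9 to 0 (the firm shuts down)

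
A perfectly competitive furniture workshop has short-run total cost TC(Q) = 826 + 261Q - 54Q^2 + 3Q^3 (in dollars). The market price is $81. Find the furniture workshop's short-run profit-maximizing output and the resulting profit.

Profit = -$226 at Q = 10

AVC = 261 - 54Q + 3Q^2 has its minimum $18 at Q = 9; price $81 clears that bar, so the firm operates.
With MC = 261 - 108Q + 9Q^2, P = MC on the upward-sloping part at Q* = 10.
TR = 81·10 = 810. TC = 826 + 210 = 1036. Profit = 810 − 1036 = -$226.
Shutting down would mean losing the fixed cost of $826, so operating at a loss of $226 is better by $600.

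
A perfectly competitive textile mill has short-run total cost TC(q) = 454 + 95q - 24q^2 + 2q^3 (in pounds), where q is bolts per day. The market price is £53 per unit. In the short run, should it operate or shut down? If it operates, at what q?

Produce at q = 7

Variable cost is VC = 95q - 24q^2 + 2q^3, so AVC = VC/q = 95 - 24q + 2q^2 and MC = dTC/dq = 95 - 48q + 6q^2.
AVC is minimized where dAVC/dq = -24 + 4q = 0, at q = 6; min AVC = 95 - 24·6 + 2·6^2 = £23.
P = £53 exceeds min AVC = £23, so the firm stays open.
P = MC gives 42 - 48q + 6q^2 = 0, with roots 1 and 7. Take the larger (rising MC): q* = 7.
Check: AVC at q = 7 is £25 ≤ P, so revenue covers variable cost.
Profit = P·q − TC = 53·7 − 629 = -£258, a loss, but smaller than the £454 fixed cost the firm would lose by shutting down.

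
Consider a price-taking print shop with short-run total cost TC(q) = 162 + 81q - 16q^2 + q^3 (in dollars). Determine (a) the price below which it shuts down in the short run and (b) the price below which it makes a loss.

Shutdown price = $17; break-even price = $36

Shutdown price = min AVC. AVC = 81 - 16q + q^2, with vertex at q = 8 and minimum $17.
ATC = 162/q + 81 - 16q + q^2. Setting dATC/dq = −162/q^2 − 16 + 2q = 0 gives q = 9 (since 2·9^3 − 16·9^2 = 162).
min ATC = 162/9 + 81 − 16·9 + 9^2 = $36. That is the break-even price.
For $17 ≤ P < $36 the firm produces at a loss; below $17 it shuts down.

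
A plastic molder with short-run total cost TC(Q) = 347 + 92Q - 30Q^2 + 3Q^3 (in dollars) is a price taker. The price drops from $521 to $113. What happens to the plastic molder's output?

Output falls from 11 to 7

MC = 92 - 60Q + 9Q^2; the shutdown threshold is min AVC = $17 (at Q = 5).
At P = $521 ≥ min AVC, set P = MC on the rising branch: Q = 11.
At P = $113 ≥ min AVC, set P = MC: Q = 7. The firm stays open but cuts output.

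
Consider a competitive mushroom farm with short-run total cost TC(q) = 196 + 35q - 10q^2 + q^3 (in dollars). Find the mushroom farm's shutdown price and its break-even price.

AVC = 35 - 10q + q^2; minimized at q = 5, giving min AVC = $10. That is the shutdown price.
ATC = 196/q + 35 - 10q + q^2. Setting dATC/dq = −196/q^2 − 10 + 2q = 0 gives q = 7 (since 2·7^3 − 10·7^2 = 196).
min ATC = 196/7 + 35 − 10·7 + 7^2 = $42. That is the break-even price.
For $10 ≤ P < $42 the firm produces at a loss; below $10 it shuts down.

Shutdown price = $10; break-even price = $42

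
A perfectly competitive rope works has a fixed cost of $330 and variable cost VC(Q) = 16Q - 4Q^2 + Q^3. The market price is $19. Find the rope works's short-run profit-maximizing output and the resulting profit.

AVC = 16 - 4Q + Q^2; min AVC = $12 at Q = 2. Since P = $19 ≥ min AVC, the firm produces.
MC = 16 - 8Q + 3Q^2. Setting P = MC and taking the root on the rising branch gives Q* = 3.
TR = 19·3 = 57. TC = 330 + 39 = 369. Profit = 57 − 369 = -$312.
That loss of $312 beats the $330 the firm would lose by shutting down; producing recovers $18 of fixed cost.

Profit = -$312 at Q = 3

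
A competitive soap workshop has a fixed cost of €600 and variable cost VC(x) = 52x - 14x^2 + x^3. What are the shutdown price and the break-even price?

Shutdown price = min AVC. AVC = 52 - 14x + x^2, with vertex at x = 7 and minimum €3.
ATC = 600/x + 52 - 14x + x^2. Setting dATC/dx = −600/x^2 − 14 + 2x = 0 gives x = 10 (since 2·10^3 − 14·10^2 = 600).
min ATC = 600/10 + 52 − 14·10 + 10^2 = €72. That is the break-even price.
Between these two prices the firm operates at a loss; above €72 it earns a profit.

Shutdown price = €3; break-even price = €72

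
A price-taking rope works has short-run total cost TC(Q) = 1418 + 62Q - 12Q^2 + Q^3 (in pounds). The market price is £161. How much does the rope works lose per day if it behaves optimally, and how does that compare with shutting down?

Profit = -£208 at Q = 11

AVC = 62 - 12Q + Q^2 has its minimum £26 at Q = 6; price £161 clears that bar, so the firm operates.
With MC = 62 - 24Q + 3Q^2, P = MC on the upward-sloping part at Q* = 11.
TR = 161·11 = 1771. TC = 1418 + 561 = 1979. Profit = 1771 − 1979 = -£208.
Shutting down would mean losing the fixed cost of £1418, so operating at a loss of £208 is better by £1210.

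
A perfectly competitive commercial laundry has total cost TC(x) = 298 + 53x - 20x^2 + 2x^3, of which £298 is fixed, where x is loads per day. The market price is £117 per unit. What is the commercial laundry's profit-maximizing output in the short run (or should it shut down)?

Strip out fixed cost: VC = 53x - 20x^2 + 2x^3. Then AVC = 53 - 20x + 2x^2 and MC = 53 - 40x + 6x^2.
AVC is minimized where dAVC/dx = -20 + 4x = 0, at x = 5; min AVC = 53 - 20·5 + 2·5^2 = £3.
P = £117 exceeds min AVC = £3, so the firm stays open.
P = MC gives -64 - 40x + 6x^2 = 0, with roots -4/3 and 8. Take the larger (rising MC): x* = 8.
Check: AVC at x = 8 is £21 ≤ P, so revenue covers variable cost.
Profit = P·x − TC = 117·8 − 466 = £470.

Produce at x = 8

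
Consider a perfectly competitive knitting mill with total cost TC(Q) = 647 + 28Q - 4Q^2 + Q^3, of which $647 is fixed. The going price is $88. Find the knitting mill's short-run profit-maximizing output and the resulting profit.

AVC = 28 - 4Q + Q^2 has its minimum $24 at Q = 2; price $88 clears that bar, so the firm operates.
MC = 28 - 8Q + 3Q^2. Setting P = MC and taking the root on the rising branch gives Q* = 6.
TR = 88·6 = 528. TC = 647 + 240 = 887. Profit = 528 − 887 = -$359.
That loss of $359 beats the $647 the firm would lose by shutting down; producing recovers $288 of fixed cost.

Profit = -$359 at Q = 6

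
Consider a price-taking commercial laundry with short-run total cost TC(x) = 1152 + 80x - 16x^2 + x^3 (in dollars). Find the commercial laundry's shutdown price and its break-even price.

Shutdown price = $16; break-even price = $128

Shutdown price = min AVC. AVC = 80 - 16x + x^2, with vertex at x = 8 and minimum $16.
ATC = 1152/x + 80 - 16x + x^2. Setting dATC/dx = −1152/x^2 − 16 + 2x = 0 gives x = 12 (since 2·12^3 − 16·12^2 = 1152).
min ATC = 1152/12 + 80 − 16·12 + 12^2 = $128. That is the break-even price.
For $16 ≤ P < $128 the firm produces at a loss; below $16 it shuts down.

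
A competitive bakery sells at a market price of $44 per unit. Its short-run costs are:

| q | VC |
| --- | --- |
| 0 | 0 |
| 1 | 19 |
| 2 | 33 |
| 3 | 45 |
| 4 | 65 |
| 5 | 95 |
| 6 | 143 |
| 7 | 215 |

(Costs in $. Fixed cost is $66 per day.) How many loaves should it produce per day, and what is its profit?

Profit at each row (π = 44q − TC): q=0: -66; q=1: -41; q=2: -11; q=3: 21; q=4: 45; q=5: 59; q=6: 55; q=7: 27.
Profit is maximized at q = 5. AVC there is 95/5 = $19 ≤ P, so producing beats shutting down (which would give -$66).

q = 5; profit = $59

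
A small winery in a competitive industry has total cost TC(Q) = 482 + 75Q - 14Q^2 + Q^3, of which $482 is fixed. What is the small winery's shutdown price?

$26 per unit

Short-run supply begins at min AVC. From VC = 75Q - 14Q^2 + Q^3, AVC = 75 - 14Q + Q^2.
At the minimum of AVC, MC = AVC. MC = 75 - 28Q + 3Q^2; setting MC = AVC gives 2Q^2 - 14Q = 0, so Q = 7. min AVC = 26.
For P < $26 the firm produces nothing.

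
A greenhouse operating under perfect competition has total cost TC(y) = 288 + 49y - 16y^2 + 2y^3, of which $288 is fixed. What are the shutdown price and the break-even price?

AVC = 49 - 16y + 2y^2; minimized at y = 4, giving min AVC = $17. That is the shutdown price.
ATC = 288/y + 49 - 16y + 2y^2. Setting dATC/dy = −288/y^2 − 16 + 4y = 0 gives y = 6 (since 4·6^3 − 16·6^2 = 288).
min ATC = 288/6 + 49 − 16·6 + 2·6^2 = $73. That is the break-even price.
For $17 ≤ P < $73 the firm produces at a loss; below $17 it shuts down.

Shutdown price = $17; break-even price = $73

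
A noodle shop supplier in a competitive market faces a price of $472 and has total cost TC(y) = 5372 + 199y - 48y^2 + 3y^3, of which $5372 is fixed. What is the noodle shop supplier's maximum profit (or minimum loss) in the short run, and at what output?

Profit = -$302 at y = 13

AVC = 199 - 48y + 3y^2 has its minimum $7 at y = 8; price $472 clears that bar, so the firm operates.
MC = 199 - 96y + 9y^2. Setting P = MC and taking the root on the rising branch gives y* = 13.
TR = 472·13 = 6136. TC = 5372 + 1066 = 6438. Profit = 6136 − 6438 = -$302.
Shutting down would mean losing the fixed cost of $5372, so operating at a loss of $302 is better by $5070.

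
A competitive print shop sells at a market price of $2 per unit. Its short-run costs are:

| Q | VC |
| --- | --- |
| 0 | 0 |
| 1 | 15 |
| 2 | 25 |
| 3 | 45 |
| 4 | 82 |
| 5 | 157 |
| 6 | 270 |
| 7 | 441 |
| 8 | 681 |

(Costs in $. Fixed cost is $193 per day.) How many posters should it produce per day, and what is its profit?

Q = 0 (shut down); profit = -$193

Tabulate TR − TC: Q=0: -193; Q=1: -206; Q=2: -214; Q=3: -232; Q=4: -267; Q=5: -340; Q=6: -451; Q=7: -620; Q=8: -858.
Profit is highest at Q = 0. Equivalently, the lowest AVC in the table is 25/2 ≈ $12.50 at Q = 2, and P = $2 falls below it — price never covers variable cost, so the firm shuts down and loses only its fixed cost.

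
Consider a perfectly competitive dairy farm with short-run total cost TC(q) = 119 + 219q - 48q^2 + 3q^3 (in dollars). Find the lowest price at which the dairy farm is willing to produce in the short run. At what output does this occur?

The shutdown price is the minimum of AVC. VC = 219q - 48q^2 + 3q^3, so AVC = 219 - 48q + 3q^2.
dAVC/dq = -48 + 6q = 0 gives q = 8. min AVC = 219 - 48·8 + 3·8^2 = 27.
The firm shuts down for any P below $27.

$27 per unit, at q = 8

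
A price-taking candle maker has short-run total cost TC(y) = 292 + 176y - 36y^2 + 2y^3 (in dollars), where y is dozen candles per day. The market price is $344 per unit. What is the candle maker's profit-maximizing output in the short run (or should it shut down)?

Produce at y = 14

Variable cost is VC = 176y - 36y^2 + 2y^3, so AVC = VC/y = 176 - 36y + 2y^2 and MC = dTC/dy = 176 - 72y + 6y^2.
AVC is minimized where dAVC/dy = -36 + 4y = 0, at y = 9; min AVC = 176 - 36·9 + 2·9^2 = $14.
Because $344 ≥ $14, revenue can cover variable cost; the firm operates.
P = MC gives -168 - 72y + 6y^2 = 0, with roots -2 and 14. Take the larger (rising MC): y* = 14.
Check: AVC at y = 14 is $64 ≤ P, so revenue covers variable cost.
Profit = P·y − TC = 344·14 − 1188 = $3628.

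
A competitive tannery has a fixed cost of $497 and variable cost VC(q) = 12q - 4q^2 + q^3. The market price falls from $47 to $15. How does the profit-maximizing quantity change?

Output falls from 5 to 3

MC = 12 - 8q + 3q^2; the shutdown threshold is min AVC = $8 (at q = 2).
With P = $47 above the shutdown price, P = MC gives q = 5.
At P = $15 ≥ min AVC, set P = MC: q = 3. The firm stays open but cuts output.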